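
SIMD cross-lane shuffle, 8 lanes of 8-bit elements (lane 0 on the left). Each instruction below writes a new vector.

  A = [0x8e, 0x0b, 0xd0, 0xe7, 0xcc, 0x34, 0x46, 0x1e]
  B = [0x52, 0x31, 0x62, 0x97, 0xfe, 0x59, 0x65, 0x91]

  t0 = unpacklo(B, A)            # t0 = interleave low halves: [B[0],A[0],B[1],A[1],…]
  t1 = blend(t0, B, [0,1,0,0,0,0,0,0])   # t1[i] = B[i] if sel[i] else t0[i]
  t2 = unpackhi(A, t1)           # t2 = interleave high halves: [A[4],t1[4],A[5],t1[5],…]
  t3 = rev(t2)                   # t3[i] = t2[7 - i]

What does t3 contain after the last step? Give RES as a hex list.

  t0: 52 8e 31 0b 62 d0 97 e7
  t1: 52 31 31 0b 62 d0 97 e7
  t2: cc 62 34 d0 46 97 1e e7
  t3: e7 1e 97 46 d0 34 62 cc

RES = [ 0xe7  0x1e  0x97  0x46  0xd0  0x34  0x62  0xcc ]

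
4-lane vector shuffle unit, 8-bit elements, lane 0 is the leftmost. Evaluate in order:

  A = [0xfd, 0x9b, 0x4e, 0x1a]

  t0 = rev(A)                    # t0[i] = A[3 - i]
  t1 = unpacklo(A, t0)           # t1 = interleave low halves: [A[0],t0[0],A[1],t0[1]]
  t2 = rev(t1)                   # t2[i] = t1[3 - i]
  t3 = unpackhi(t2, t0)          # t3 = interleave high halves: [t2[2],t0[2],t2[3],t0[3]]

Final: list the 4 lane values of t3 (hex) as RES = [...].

RES = [0x1a, 0x9b, 0xfd, 0xfd]

t0 = [0x1a, 0x4e, 0x9b, 0xfd]
t1 = [0xfd, 0x1a, 0x9b, 0x4e]
t2 = [0x4e, 0x9b, 0x1a, 0xfd]
t3 = [0x1a, 0x9b, 0xfd, 0xfd]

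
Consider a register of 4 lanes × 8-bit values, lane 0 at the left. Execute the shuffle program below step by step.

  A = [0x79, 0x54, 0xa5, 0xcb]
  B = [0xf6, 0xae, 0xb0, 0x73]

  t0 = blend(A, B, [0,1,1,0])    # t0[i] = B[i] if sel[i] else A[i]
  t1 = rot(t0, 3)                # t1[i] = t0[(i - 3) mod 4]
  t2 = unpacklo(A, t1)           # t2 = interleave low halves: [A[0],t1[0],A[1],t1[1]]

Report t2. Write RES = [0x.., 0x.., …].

RES = [ 0x79  0xae  0x54  0xb0 ]

→ t0 |79|ae|b0|cb|
→ t1 |ae|b0|cb|79|
→ t2 |79|ae|54|b0|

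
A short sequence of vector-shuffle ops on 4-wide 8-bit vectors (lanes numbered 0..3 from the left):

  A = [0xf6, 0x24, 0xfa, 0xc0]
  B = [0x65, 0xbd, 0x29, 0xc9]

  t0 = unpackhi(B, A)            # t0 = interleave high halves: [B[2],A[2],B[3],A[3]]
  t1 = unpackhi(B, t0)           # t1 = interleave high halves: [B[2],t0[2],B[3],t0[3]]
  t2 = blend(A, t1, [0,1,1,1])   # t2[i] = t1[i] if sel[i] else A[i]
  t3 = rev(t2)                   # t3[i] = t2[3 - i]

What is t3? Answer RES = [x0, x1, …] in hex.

→ t0 |29|fa|c9|c0|
→ t1 |29|c9|c9|c0|
→ t2 |f6|c9|c9|c0|
→ t3 |c0|c9|c9|f6|

RES = [ 0xc0  0xc9  0xc9  0xf6 ]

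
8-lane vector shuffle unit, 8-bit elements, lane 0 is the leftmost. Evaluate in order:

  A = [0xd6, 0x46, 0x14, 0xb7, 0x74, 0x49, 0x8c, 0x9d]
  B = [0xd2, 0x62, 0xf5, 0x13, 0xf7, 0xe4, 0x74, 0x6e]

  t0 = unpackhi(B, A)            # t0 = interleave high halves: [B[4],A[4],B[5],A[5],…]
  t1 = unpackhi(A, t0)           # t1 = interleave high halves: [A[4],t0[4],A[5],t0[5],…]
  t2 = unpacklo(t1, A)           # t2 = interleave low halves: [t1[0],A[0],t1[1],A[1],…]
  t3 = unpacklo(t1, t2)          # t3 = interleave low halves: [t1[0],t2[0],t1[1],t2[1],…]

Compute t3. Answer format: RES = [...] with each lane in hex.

t0 = [0xf7, 0x74, 0xe4, 0x49, 0x74, 0x8c, 0x6e, 0x9d]
t1 = [0x74, 0x74, 0x49, 0x8c, 0x8c, 0x6e, 0x9d, 0x9d]
t2 = [0x74, 0xd6, 0x74, 0x46, 0x49, 0x14, 0x8c, 0xb7]
t3 = [0x74, 0x74, 0x74, 0xd6, 0x49, 0x74, 0x8c, 0x46]

RES = [0x74, 0x74, 0x74, 0xd6, 0x49, 0x74, 0x8c, 0x46]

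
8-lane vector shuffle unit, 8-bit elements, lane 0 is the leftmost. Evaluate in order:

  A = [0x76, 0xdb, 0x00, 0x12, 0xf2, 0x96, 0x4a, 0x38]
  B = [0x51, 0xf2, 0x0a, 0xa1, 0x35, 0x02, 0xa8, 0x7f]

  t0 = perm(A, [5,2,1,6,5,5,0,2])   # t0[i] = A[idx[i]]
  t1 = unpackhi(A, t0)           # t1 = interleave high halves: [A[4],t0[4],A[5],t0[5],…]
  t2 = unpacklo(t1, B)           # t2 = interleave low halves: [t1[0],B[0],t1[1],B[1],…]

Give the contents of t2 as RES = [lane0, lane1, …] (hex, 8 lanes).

RES = [0xf2, 0x51, 0x96, 0xf2, 0x96, 0x0a, 0x96, 0xa1]

→ t0 |96|00|db|4a|96|96|76|00|
→ t1 |f2|96|96|96|4a|76|38|00|
→ t2 |f2|51|96|f2|96|0a|96|a1|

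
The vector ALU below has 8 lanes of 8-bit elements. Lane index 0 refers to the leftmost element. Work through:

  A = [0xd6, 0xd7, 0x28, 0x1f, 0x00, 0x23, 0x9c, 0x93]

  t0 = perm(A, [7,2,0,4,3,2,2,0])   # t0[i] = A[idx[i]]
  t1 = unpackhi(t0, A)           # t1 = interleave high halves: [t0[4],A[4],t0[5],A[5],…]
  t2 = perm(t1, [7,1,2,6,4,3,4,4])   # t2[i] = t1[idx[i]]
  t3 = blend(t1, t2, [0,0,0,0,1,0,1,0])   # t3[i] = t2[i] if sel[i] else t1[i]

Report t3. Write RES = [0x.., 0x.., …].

RES = [0x1f, 0x00, 0x28, 0x23, 0x28, 0x9c, 0x28, 0x93]

→ t0 |93|28|d6|00|1f|28|28|d6|
→ t1 |1f|00|28|23|28|9c|d6|93|
→ t2 |93|00|28|d6|28|23|28|28|
→ t3 |1f|00|28|23|28|9c|28|93|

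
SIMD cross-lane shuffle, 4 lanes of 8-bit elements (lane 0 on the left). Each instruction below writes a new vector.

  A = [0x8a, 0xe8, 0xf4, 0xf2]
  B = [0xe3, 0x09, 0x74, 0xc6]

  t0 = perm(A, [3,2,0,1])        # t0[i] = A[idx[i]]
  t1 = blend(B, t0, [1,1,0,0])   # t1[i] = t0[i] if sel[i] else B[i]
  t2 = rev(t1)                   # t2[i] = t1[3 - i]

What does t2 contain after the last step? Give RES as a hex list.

  t0: f2 f4 8a e8
  t1: f2 f4 74 c6
  t2: c6 74 f4 f2

RES = [ 0xc6  0x74  0xf4  0xf2 ]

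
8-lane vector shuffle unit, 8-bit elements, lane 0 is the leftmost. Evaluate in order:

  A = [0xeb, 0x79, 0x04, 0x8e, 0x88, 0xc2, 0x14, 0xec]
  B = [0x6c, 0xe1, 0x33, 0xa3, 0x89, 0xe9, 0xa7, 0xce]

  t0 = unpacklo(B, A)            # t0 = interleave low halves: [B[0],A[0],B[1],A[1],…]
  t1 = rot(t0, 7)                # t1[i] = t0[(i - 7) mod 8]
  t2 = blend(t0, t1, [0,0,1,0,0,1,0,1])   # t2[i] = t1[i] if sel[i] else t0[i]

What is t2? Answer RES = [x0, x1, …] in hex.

→ t0 |6c|eb|e1|79|33|04|a3|8e|
→ t1 |eb|e1|79|33|04|a3|8e|6c|
→ t2 |6c|eb|79|79|33|a3|a3|6c|

RES = [ 0x6c  0xeb  0x79  0x79  0x33  0xa3  0xa3  0x6c ]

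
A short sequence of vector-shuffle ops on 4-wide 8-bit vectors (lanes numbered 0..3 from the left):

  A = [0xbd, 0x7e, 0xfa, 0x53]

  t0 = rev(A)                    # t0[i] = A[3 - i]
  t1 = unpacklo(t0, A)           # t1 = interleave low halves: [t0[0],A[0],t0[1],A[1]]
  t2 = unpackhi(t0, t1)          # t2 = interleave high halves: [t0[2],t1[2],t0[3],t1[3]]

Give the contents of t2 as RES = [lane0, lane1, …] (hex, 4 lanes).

RES = [0x7e, 0xfa, 0xbd, 0x7e]

  t0: 53 fa 7e bd
  t1: 53 bd fa 7e
  t2: 7e fa bd 7e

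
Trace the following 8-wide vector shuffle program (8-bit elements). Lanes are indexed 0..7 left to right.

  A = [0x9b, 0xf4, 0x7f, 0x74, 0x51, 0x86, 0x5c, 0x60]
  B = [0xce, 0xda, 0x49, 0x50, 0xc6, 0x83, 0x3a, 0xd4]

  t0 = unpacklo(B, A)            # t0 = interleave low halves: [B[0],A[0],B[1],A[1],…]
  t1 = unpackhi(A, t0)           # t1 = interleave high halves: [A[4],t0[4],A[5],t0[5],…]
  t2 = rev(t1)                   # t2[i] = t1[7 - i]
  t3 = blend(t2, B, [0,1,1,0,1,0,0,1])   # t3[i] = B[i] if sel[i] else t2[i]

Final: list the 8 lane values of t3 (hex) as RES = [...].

RES = [ 0x74  0xda  0x49  0x5c  0xc6  0x86  0x49  0xd4 ]

t0 = [0xce, 0x9b, 0xda, 0xf4, 0x49, 0x7f, 0x50, 0x74]
t1 = [0x51, 0x49, 0x86, 0x7f, 0x5c, 0x50, 0x60, 0x74]
t2 = [0x74, 0x60, 0x50, 0x5c, 0x7f, 0x86, 0x49, 0x51]
t3 = [0x74, 0xda, 0x49, 0x5c, 0xc6, 0x86, 0x49, 0xd4]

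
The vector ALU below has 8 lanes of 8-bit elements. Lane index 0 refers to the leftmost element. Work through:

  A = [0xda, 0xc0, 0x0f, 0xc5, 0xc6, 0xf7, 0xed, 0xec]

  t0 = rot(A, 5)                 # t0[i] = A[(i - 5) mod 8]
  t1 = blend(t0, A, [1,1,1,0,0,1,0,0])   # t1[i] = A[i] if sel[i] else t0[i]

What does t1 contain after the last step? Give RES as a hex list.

RES = [ 0xda  0xc0  0x0f  0xed  0xec  0xf7  0xc0  0x0f ]

t0 = [0xc5, 0xc6, 0xf7, 0xed, 0xec, 0xda, 0xc0, 0x0f]
t1 = [0xda, 0xc0, 0x0f, 0xed, 0xec, 0xf7, 0xc0, 0x0f]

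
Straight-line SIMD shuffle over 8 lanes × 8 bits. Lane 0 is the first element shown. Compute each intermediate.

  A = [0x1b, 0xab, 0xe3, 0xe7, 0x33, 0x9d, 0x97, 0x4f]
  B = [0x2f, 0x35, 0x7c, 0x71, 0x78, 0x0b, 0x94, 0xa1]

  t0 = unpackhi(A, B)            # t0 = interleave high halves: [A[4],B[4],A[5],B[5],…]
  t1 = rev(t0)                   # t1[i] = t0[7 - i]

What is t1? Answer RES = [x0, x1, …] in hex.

RES = [0xa1, 0x4f, 0x94, 0x97, 0x0b, 0x9d, 0x78, 0x33]

  t0: 33 78 9d 0b 97 94 4f a1
  t1: a1 4f 94 97 0b 9d 78 33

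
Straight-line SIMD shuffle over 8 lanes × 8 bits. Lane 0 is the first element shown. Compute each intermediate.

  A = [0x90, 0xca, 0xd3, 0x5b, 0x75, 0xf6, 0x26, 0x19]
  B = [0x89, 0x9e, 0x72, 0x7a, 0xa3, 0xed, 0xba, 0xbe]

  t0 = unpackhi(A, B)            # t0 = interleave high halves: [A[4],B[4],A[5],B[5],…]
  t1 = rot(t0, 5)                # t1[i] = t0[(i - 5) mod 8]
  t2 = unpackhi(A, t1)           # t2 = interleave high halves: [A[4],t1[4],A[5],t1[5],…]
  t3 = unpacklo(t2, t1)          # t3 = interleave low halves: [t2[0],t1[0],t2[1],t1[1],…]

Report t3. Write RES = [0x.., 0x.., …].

→ t0 |75|a3|f6|ed|26|ba|19|be|
→ t1 |ed|26|ba|19|be|75|a3|f6|
→ t2 |75|be|f6|75|26|a3|19|f6|
→ t3 |75|ed|be|26|f6|ba|75|19|

RES = [0x75, 0xed, 0xbe, 0x26, 0xf6, 0xba, 0x75, 0x19]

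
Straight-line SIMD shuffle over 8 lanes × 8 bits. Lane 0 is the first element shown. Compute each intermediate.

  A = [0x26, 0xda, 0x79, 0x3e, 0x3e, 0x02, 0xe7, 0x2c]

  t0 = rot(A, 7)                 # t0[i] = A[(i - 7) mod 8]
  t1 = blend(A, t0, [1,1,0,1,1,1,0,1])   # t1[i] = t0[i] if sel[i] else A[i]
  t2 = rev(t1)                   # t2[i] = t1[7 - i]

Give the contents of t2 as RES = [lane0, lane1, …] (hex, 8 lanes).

RES = [0x26, 0xe7, 0xe7, 0x02, 0x3e, 0x79, 0x79, 0xda]

t0 = [0xda, 0x79, 0x3e, 0x3e, 0x02, 0xe7, 0x2c, 0x26]
t1 = [0xda, 0x79, 0x79, 0x3e, 0x02, 0xe7, 0xe7, 0x26]
t2 = [0x26, 0xe7, 0xe7, 0x02, 0x3e, 0x79, 0x79, 0xda]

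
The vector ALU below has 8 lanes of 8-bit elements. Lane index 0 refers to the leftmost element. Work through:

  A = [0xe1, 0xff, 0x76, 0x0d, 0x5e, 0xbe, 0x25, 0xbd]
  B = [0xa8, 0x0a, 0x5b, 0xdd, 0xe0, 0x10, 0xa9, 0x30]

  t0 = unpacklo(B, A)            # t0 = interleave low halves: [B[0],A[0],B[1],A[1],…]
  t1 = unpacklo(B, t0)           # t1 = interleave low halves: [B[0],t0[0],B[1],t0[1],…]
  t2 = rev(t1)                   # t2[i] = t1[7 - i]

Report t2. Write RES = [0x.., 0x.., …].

t0 = [0xa8, 0xe1, 0x0a, 0xff, 0x5b, 0x76, 0xdd, 0x0d]
t1 = [0xa8, 0xa8, 0x0a, 0xe1, 0x5b, 0x0a, 0xdd, 0xff]
t2 = [0xff, 0xdd, 0x0a, 0x5b, 0xe1, 0x0a, 0xa8, 0xa8]

RES = [0xff, 0xdd, 0x0a, 0x5b, 0xe1, 0x0a, 0xa8, 0xa8]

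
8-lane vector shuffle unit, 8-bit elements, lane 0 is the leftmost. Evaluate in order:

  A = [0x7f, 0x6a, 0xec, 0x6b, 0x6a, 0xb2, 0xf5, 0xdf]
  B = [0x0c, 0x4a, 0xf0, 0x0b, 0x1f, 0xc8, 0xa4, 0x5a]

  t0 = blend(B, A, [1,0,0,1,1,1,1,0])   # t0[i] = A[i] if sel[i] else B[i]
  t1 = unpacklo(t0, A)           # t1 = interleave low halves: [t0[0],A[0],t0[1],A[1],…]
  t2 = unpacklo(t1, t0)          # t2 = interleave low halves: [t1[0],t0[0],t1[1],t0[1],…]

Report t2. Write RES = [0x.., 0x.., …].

→ t0 |7f|4a|f0|6b|6a|b2|f5|5a|
→ t1 |7f|7f|4a|6a|f0|ec|6b|6b|
→ t2 |7f|7f|7f|4a|4a|f0|6a|6b|

RES = [ 0x7f  0x7f  0x7f  0x4a  0x4a  0xf0  0x6a  0x6b ]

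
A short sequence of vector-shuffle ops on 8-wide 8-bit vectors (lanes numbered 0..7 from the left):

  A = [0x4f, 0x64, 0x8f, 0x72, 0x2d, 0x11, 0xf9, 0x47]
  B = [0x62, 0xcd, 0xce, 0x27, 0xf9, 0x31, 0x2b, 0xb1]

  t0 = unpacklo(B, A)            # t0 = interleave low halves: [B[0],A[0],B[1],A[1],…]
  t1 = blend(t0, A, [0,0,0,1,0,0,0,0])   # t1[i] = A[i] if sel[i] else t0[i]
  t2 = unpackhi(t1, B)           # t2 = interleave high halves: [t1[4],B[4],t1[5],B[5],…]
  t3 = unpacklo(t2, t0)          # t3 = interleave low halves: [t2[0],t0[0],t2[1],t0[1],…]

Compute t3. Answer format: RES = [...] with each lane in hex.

t0 = [0x62, 0x4f, 0xcd, 0x64, 0xce, 0x8f, 0x27, 0x72]
t1 = [0x62, 0x4f, 0xcd, 0x72, 0xce, 0x8f, 0x27, 0x72]
t2 = [0xce, 0xf9, 0x8f, 0x31, 0x27, 0x2b, 0x72, 0xb1]
t3 = [0xce, 0x62, 0xf9, 0x4f, 0x8f, 0xcd, 0x31, 0x64]

RES = [ 0xce  0x62  0xf9  0x4f  0x8f  0xcd  0x31  0x64 ]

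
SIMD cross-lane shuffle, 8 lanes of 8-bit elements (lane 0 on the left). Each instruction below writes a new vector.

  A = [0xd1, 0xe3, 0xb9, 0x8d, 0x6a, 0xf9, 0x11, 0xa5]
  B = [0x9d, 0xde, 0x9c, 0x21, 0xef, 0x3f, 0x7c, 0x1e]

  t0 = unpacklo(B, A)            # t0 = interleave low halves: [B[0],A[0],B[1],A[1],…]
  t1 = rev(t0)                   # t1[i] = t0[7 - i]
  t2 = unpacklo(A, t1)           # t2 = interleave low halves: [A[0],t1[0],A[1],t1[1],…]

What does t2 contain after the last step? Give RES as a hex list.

t0 = [0x9d, 0xd1, 0xde, 0xe3, 0x9c, 0xb9, 0x21, 0x8d]
t1 = [0x8d, 0x21, 0xb9, 0x9c, 0xe3, 0xde, 0xd1, 0x9d]
t2 = [0xd1, 0x8d, 0xe3, 0x21, 0xb9, 0xb9, 0x8d, 0x9c]

RES = [0xd1, 0x8d, 0xe3, 0x21, 0xb9, 0xb9, 0x8d, 0x9c]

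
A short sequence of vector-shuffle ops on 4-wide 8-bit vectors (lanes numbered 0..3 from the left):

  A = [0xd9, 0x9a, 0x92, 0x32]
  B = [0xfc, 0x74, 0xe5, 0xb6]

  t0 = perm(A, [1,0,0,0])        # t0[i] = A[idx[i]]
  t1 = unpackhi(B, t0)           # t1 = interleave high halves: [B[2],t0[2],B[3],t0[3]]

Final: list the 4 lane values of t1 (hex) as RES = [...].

RES = [0xe5, 0xd9, 0xb6, 0xd9]

  t0: 9a d9 d9 d9
  t1: e5 d9 b6 d9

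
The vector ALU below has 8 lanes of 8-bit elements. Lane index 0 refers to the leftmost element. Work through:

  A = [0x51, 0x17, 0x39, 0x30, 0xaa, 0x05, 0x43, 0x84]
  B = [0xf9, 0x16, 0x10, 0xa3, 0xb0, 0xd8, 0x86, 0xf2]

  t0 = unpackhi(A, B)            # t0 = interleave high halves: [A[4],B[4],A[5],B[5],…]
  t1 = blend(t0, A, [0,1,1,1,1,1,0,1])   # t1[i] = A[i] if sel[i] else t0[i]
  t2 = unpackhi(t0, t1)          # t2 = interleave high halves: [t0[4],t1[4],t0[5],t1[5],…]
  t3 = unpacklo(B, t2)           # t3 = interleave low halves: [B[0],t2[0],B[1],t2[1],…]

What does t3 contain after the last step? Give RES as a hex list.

  t0: aa b0 05 d8 43 86 84 f2
  t1: aa 17 39 30 aa 05 84 84
  t2: 43 aa 86 05 84 84 f2 84
  t3: f9 43 16 aa 10 86 a3 05

RES = [ 0xf9  0x43  0x16  0xaa  0x10  0x86  0xa3  0x05 ]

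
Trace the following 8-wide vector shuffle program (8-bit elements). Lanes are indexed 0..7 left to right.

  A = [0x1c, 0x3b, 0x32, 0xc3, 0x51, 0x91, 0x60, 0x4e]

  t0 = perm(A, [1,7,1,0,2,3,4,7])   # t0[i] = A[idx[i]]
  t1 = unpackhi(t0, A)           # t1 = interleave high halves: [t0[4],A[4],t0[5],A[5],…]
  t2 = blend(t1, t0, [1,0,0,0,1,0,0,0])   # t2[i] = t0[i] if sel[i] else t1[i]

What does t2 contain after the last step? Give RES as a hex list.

RES = [0x3b, 0x51, 0xc3, 0x91, 0x32, 0x60, 0x4e, 0x4e]

→ t0 |3b|4e|3b|1c|32|c3|51|4e|
→ t1 |32|51|c3|91|51|60|4e|4e|
→ t2 |3b|51|c3|91|32|60|4e|4e|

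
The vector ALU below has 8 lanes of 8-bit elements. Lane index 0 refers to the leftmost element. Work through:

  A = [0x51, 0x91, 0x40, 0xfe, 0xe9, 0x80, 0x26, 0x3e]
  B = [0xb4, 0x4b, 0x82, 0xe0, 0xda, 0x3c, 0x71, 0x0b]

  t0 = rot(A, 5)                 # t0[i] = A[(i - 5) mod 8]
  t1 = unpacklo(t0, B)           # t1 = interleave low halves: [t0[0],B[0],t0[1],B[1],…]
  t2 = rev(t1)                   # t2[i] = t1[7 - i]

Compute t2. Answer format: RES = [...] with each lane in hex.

RES = [ 0xe0  0x26  0x82  0x80  0x4b  0xe9  0xb4  0xfe ]

→ t0 |fe|e9|80|26|3e|51|91|40|
→ t1 |fe|b4|e9|4b|80|82|26|e0|
→ t2 |e0|26|82|80|4b|e9|b4|fe|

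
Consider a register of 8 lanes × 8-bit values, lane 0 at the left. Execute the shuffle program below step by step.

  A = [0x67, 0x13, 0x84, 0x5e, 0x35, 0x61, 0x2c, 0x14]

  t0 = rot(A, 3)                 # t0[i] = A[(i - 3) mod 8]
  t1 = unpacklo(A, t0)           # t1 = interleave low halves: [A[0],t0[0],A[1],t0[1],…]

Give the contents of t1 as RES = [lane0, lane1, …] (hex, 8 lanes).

RES = [0x67, 0x61, 0x13, 0x2c, 0x84, 0x14, 0x5e, 0x67]

→ t0 |61|2c|14|67|13|84|5e|35|
→ t1 |67|61|13|2c|84|14|5e|67|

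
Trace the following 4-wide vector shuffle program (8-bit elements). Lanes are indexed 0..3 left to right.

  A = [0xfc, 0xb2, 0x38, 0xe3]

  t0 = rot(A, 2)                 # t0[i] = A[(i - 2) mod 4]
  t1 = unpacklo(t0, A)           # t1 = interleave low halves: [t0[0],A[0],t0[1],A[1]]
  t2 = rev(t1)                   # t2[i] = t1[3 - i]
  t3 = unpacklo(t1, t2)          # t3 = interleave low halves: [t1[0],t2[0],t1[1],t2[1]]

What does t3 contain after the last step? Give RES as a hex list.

→ t0 |38|e3|fc|b2|
→ t1 |38|fc|e3|b2|
→ t2 |b2|e3|fc|38|
→ t3 |38|b2|fc|e3|

RES = [ 0x38  0xb2  0xfc  0xe3 ]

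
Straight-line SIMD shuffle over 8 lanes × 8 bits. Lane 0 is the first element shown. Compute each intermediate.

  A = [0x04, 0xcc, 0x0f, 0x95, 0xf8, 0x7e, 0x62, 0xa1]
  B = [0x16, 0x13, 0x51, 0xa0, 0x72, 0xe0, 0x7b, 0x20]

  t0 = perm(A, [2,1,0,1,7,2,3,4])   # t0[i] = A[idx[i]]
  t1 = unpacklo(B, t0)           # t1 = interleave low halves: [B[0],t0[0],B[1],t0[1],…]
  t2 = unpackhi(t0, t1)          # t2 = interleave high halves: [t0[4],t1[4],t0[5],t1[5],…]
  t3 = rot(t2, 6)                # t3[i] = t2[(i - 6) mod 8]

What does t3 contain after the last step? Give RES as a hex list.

→ t0 |0f|cc|04|cc|a1|0f|95|f8|
→ t1 |16|0f|13|cc|51|04|a0|cc|
→ t2 |a1|51|0f|04|95|a0|f8|cc|
→ t3 |0f|04|95|a0|f8|cc|a1|51|

RES = [ 0x0f  0x04  0x95  0xa0  0xf8  0xcc  0xa1  0x51 ]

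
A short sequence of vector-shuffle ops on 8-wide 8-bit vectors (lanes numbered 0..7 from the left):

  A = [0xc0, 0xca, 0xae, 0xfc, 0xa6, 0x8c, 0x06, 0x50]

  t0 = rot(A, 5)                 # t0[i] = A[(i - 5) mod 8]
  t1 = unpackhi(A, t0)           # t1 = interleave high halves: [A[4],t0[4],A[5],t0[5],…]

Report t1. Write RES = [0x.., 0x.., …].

RES = [ 0xa6  0x50  0x8c  0xc0  0x06  0xca  0x50  0xae ]

→ t0 |fc|a6|8c|06|50|c0|ca|ae|
→ t1 |a6|50|8c|c0|06|ca|50|ae|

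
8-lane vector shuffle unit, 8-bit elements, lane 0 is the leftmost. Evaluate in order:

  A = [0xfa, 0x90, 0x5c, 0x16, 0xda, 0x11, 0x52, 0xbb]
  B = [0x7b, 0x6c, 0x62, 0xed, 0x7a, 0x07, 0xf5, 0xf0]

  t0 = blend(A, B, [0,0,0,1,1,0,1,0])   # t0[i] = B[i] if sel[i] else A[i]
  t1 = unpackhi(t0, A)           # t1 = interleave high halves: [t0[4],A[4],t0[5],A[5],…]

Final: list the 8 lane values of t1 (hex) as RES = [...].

  t0: fa 90 5c ed 7a 11 f5 bb
  t1: 7a da 11 11 f5 52 bb bb

RES = [ 0x7a  0xda  0x11  0x11  0xf5  0x52  0xbb  0xbb ]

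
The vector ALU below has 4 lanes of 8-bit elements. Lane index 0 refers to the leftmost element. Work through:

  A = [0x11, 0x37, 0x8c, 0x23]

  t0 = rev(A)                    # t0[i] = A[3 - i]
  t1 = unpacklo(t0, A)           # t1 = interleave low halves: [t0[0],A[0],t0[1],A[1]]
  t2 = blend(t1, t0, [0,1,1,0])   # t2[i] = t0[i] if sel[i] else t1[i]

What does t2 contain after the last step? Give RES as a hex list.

t0 = [0x23, 0x8c, 0x37, 0x11]
t1 = [0x23, 0x11, 0x8c, 0x37]
t2 = [0x23, 0x8c, 0x37, 0x37]

RES = [0x23, 0x8c, 0x37, 0x37]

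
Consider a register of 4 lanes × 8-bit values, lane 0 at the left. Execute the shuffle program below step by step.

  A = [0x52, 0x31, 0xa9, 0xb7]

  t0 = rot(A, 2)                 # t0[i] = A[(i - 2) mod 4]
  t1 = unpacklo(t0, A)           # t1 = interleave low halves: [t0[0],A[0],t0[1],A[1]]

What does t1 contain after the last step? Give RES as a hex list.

  t0: a9 b7 52 31
  t1: a9 52 b7 31

RES = [0xa9, 0x52, 0xb7, 0x31]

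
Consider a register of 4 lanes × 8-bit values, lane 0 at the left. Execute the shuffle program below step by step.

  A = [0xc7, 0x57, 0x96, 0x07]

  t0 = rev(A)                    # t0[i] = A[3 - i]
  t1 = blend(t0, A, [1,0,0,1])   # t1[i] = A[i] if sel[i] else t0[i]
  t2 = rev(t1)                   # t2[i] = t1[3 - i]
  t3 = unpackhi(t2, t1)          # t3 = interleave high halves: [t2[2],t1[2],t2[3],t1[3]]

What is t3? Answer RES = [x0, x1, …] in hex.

RES = [0x96, 0x57, 0xc7, 0x07]

t0 = [0x07, 0x96, 0x57, 0xc7]
t1 = [0xc7, 0x96, 0x57, 0x07]
t2 = [0x07, 0x57, 0x96, 0xc7]
t3 = [0x96, 0x57, 0xc7, 0x07]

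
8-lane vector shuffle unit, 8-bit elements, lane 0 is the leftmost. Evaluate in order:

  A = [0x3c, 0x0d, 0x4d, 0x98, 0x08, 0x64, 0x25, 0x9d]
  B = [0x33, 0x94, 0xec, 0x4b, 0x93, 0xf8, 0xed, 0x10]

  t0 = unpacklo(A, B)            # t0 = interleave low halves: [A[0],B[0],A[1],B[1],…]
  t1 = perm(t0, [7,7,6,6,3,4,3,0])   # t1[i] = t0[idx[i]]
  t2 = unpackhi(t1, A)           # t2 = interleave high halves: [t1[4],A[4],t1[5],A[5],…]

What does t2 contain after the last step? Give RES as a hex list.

RES = [ 0x94  0x08  0x4d  0x64  0x94  0x25  0x3c  0x9d ]

→ t0 |3c|33|0d|94|4d|ec|98|4b|
→ t1 |4b|4b|98|98|94|4d|94|3c|
→ t2 |94|08|4d|64|94|25|3c|9d|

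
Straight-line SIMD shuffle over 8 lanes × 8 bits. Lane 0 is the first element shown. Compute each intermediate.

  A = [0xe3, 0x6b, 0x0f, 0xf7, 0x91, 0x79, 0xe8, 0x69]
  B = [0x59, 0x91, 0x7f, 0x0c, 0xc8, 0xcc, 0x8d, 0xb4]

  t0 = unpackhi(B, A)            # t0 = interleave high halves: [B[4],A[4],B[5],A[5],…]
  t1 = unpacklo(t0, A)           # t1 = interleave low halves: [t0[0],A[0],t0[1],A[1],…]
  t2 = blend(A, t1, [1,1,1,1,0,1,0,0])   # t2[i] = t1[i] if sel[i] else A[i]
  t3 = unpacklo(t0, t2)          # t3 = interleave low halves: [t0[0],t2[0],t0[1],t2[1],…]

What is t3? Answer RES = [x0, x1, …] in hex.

RES = [ 0xc8  0xc8  0x91  0xe3  0xcc  0x91  0x79  0x6b ]

t0 = [0xc8, 0x91, 0xcc, 0x79, 0x8d, 0xe8, 0xb4, 0x69]
t1 = [0xc8, 0xe3, 0x91, 0x6b, 0xcc, 0x0f, 0x79, 0xf7]
t2 = [0xc8, 0xe3, 0x91, 0x6b, 0x91, 0x0f, 0xe8, 0x69]
t3 = [0xc8, 0xc8, 0x91, 0xe3, 0xcc, 0x91, 0x79, 0x6b]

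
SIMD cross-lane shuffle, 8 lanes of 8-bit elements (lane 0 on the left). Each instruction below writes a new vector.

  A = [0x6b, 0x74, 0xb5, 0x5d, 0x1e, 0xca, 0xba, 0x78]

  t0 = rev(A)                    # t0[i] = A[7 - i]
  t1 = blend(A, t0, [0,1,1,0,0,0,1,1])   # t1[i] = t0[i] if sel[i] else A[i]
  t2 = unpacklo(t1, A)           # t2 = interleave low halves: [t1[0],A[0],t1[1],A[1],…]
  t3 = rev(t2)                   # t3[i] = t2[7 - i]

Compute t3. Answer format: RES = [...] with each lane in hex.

→ t0 |78|ba|ca|1e|5d|b5|74|6b|
→ t1 |6b|ba|ca|5d|1e|ca|74|6b|
→ t2 |6b|6b|ba|74|ca|b5|5d|5d|
→ t3 |5d|5d|b5|ca|74|ba|6b|6b|

RES = [0x5d, 0x5d, 0xb5, 0xca, 0x74, 0xba, 0x6b, 0x6b]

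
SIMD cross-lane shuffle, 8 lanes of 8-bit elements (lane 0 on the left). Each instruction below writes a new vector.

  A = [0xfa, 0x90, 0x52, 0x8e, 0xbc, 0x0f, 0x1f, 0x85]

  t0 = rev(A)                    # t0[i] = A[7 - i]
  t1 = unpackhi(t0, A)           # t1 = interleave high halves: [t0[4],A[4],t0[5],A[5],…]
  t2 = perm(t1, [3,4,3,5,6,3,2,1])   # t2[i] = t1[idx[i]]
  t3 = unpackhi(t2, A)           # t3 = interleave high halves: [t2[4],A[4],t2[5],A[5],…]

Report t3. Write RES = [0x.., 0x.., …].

  t0: 85 1f 0f bc 8e 52 90 fa
  t1: 8e bc 52 0f 90 1f fa 85
  t2: 0f 90 0f 1f fa 0f 52 bc
  t3: fa bc 0f 0f 52 1f bc 85

RES = [0xfa, 0xbc, 0x0f, 0x0f, 0x52, 0x1f, 0xbc, 0x85]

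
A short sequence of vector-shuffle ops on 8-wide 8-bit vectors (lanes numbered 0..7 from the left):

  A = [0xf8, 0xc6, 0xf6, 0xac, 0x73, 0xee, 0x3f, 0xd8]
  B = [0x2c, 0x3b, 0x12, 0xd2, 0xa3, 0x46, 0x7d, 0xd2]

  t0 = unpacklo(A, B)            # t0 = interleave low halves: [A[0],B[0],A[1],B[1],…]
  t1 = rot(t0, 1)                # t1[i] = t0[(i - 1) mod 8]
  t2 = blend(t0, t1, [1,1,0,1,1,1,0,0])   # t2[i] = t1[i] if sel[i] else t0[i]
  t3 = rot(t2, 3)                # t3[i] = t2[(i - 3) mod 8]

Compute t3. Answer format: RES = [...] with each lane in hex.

→ t0 |f8|2c|c6|3b|f6|12|ac|d2|
→ t1 |d2|f8|2c|c6|3b|f6|12|ac|
→ t2 |d2|f8|c6|c6|3b|f6|ac|d2|
→ t3 |f6|ac|d2|d2|f8|c6|c6|3b|

RES = [0xf6, 0xac, 0xd2, 0xd2, 0xf8, 0xc6, 0xc6, 0x3b]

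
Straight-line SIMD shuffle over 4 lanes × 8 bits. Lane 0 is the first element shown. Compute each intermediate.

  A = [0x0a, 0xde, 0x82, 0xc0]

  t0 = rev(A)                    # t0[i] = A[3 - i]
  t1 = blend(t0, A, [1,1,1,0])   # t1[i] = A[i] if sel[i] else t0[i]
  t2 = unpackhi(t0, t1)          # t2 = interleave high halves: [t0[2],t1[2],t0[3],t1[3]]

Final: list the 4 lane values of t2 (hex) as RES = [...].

RES = [0xde, 0x82, 0x0a, 0x0a]

  t0: c0 82 de 0a
  t1: 0a de 82 0a
  t2: de 82 0a 0a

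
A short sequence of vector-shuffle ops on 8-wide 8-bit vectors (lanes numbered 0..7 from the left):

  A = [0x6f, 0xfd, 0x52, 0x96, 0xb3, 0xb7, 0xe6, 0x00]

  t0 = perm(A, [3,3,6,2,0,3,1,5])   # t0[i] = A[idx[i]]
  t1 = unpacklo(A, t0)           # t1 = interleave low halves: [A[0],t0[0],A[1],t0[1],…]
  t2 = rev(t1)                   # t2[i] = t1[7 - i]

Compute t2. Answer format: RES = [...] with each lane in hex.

RES = [0x52, 0x96, 0xe6, 0x52, 0x96, 0xfd, 0x96, 0x6f]

  t0: 96 96 e6 52 6f 96 fd b7
  t1: 6f 96 fd 96 52 e6 96 52
  t2: 52 96 e6 52 96 fd 96 6f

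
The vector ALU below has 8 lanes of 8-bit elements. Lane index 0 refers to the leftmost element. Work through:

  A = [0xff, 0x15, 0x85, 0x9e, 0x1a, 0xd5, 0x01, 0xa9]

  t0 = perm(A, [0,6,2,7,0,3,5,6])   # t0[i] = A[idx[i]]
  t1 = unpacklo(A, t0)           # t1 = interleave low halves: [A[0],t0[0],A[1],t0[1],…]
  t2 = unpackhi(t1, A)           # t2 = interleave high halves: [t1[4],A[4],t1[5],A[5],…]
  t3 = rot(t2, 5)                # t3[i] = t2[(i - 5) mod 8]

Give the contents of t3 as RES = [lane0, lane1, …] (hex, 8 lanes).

t0 = [0xff, 0x01, 0x85, 0xa9, 0xff, 0x9e, 0xd5, 0x01]
t1 = [0xff, 0xff, 0x15, 0x01, 0x85, 0x85, 0x9e, 0xa9]
t2 = [0x85, 0x1a, 0x85, 0xd5, 0x9e, 0x01, 0xa9, 0xa9]
t3 = [0xd5, 0x9e, 0x01, 0xa9, 0xa9, 0x85, 0x1a, 0x85]

RES = [0xd5, 0x9e, 0x01, 0xa9, 0xa9, 0x85, 0x1a, 0x85]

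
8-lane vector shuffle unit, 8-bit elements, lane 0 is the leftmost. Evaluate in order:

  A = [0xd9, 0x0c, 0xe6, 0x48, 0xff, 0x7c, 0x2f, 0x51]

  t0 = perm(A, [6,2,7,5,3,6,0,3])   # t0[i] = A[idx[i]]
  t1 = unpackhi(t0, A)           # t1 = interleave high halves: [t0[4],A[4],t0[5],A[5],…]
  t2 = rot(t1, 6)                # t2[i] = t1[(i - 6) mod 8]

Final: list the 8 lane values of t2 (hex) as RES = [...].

RES = [0x2f, 0x7c, 0xd9, 0x2f, 0x48, 0x51, 0x48, 0xff]

  t0: 2f e6 51 7c 48 2f d9 48
  t1: 48 ff 2f 7c d9 2f 48 51
  t2: 2f 7c d9 2f 48 51 48 ff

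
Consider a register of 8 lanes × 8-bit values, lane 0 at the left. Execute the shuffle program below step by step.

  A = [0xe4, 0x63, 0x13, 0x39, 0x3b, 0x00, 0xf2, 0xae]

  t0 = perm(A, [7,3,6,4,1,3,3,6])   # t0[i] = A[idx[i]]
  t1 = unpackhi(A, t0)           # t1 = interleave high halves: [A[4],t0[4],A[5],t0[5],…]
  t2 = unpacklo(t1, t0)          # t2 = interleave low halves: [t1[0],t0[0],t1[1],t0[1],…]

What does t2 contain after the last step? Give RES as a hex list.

RES = [0x3b, 0xae, 0x63, 0x39, 0x00, 0xf2, 0x39, 0x3b]

→ t0 |ae|39|f2|3b|63|39|39|f2|
→ t1 |3b|63|00|39|f2|39|ae|f2|
→ t2 |3b|ae|63|39|00|f2|39|3b|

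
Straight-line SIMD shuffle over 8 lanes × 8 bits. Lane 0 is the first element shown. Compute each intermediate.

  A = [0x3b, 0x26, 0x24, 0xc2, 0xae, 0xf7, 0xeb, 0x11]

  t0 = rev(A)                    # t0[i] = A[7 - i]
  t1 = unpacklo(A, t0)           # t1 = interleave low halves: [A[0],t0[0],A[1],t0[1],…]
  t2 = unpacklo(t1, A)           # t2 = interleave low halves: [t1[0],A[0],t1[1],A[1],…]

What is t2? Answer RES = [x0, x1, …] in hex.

RES = [ 0x3b  0x3b  0x11  0x26  0x26  0x24  0xeb  0xc2 ]

t0 = [0x11, 0xeb, 0xf7, 0xae, 0xc2, 0x24, 0x26, 0x3b]
t1 = [0x3b, 0x11, 0x26, 0xeb, 0x24, 0xf7, 0xc2, 0xae]
t2 = [0x3b, 0x3b, 0x11, 0x26, 0x26, 0x24, 0xeb, 0xc2]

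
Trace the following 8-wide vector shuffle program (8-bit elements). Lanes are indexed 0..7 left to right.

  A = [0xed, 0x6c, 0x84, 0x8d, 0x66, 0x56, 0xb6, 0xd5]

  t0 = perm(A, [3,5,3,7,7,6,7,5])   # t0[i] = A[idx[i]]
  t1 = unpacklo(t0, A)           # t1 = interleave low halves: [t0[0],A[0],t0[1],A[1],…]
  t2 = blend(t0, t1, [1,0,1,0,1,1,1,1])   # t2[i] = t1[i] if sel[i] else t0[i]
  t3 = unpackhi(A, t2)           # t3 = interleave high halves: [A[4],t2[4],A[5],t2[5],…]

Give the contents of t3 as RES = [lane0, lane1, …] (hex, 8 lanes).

t0 = [0x8d, 0x56, 0x8d, 0xd5, 0xd5, 0xb6, 0xd5, 0x56]
t1 = [0x8d, 0xed, 0x56, 0x6c, 0x8d, 0x84, 0xd5, 0x8d]
t2 = [0x8d, 0x56, 0x56, 0xd5, 0x8d, 0x84, 0xd5, 0x8d]
t3 = [0x66, 0x8d, 0x56, 0x84, 0xb6, 0xd5, 0xd5, 0x8d]

RES = [0x66, 0x8d, 0x56, 0x84, 0xb6, 0xd5, 0xd5, 0x8d]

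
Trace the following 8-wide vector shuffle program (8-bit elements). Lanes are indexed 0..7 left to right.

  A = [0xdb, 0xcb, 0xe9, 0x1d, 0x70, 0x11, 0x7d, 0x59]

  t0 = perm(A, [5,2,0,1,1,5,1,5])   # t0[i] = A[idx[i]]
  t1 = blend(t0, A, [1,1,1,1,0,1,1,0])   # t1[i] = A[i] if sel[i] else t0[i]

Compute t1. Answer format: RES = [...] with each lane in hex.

t0 = [0x11, 0xe9, 0xdb, 0xcb, 0xcb, 0x11, 0xcb, 0x11]
t1 = [0xdb, 0xcb, 0xe9, 0x1d, 0xcb, 0x11, 0x7d, 0x11]

RES = [ 0xdb  0xcb  0xe9  0x1d  0xcb  0x11  0x7d  0x11 ]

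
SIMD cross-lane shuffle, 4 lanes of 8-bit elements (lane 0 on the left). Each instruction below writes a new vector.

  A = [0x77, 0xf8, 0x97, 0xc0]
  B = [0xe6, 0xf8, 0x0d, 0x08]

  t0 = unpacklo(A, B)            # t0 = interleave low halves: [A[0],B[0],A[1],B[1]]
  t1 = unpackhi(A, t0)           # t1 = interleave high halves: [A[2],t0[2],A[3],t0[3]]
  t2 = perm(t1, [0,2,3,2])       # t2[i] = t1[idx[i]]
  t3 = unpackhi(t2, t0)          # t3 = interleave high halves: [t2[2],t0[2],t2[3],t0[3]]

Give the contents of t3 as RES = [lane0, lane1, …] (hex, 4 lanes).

RES = [0xf8, 0xf8, 0xc0, 0xf8]

t0 = [0x77, 0xe6, 0xf8, 0xf8]
t1 = [0x97, 0xf8, 0xc0, 0xf8]
t2 = [0x97, 0xc0, 0xf8, 0xc0]
t3 = [0xf8, 0xf8, 0xc0, 0xf8]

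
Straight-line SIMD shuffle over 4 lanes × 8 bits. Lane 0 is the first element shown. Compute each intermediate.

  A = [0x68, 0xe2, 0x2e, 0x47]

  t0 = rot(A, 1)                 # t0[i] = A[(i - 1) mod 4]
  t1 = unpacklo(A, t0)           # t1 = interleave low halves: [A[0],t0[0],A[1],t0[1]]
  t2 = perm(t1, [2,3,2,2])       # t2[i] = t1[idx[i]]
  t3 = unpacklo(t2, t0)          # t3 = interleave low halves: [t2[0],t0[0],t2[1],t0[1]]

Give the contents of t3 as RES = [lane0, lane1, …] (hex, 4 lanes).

RES = [0xe2, 0x47, 0x68, 0x68]

  t0: 47 68 e2 2e
  t1: 68 47 e2 68
  t2: e2 68 e2 e2
  t3: e2 47 68 68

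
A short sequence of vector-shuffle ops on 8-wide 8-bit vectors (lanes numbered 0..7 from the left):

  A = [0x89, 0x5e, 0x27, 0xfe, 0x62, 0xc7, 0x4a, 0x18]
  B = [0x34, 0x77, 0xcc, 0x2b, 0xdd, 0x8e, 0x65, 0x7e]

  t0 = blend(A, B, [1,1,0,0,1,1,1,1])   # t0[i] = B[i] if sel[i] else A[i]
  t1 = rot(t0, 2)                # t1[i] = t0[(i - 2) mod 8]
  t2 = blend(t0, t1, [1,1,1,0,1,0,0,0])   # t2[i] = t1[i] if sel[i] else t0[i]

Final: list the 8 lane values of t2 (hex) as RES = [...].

RES = [0x65, 0x7e, 0x34, 0xfe, 0x27, 0x8e, 0x65, 0x7e]

→ t0 |34|77|27|fe|dd|8e|65|7e|
→ t1 |65|7e|34|77|27|fe|dd|8e|
→ t2 |65|7e|34|fe|27|8e|65|7e|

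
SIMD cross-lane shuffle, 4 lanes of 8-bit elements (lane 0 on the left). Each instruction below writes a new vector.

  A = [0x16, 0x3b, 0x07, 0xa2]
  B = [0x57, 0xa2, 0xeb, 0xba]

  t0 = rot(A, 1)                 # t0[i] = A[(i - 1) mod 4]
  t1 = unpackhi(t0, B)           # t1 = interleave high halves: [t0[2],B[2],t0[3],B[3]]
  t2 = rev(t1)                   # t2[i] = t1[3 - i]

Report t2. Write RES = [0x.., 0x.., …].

RES = [ 0xba  0x07  0xeb  0x3b ]

  t0: a2 16 3b 07
  t1: 3b eb 07 ba
  t2: ba 07 eb 3b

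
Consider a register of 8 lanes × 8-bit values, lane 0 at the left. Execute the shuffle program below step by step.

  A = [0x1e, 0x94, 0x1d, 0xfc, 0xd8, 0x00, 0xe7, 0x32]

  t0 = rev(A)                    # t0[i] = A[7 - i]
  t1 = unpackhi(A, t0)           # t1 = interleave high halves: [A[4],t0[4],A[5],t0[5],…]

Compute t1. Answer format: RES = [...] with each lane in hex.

t0 = [0x32, 0xe7, 0x00, 0xd8, 0xfc, 0x1d, 0x94, 0x1e]
t1 = [0xd8, 0xfc, 0x00, 0x1d, 0xe7, 0x94, 0x32, 0x1e]

RES = [0xd8, 0xfc, 0x00, 0x1d, 0xe7, 0x94, 0x32, 0x1e]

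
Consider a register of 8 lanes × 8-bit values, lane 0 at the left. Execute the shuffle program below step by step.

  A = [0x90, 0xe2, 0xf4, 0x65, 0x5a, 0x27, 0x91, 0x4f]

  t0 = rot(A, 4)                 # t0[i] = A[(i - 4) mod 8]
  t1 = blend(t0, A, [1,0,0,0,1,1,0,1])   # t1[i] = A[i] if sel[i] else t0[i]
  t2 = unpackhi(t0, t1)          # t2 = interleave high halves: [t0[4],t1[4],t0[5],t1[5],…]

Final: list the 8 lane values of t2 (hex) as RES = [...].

  t0: 5a 27 91 4f 90 e2 f4 65
  t1: 90 27 91 4f 5a 27 f4 4f
  t2: 90 5a e2 27 f4 f4 65 4f

RES = [0x90, 0x5a, 0xe2, 0x27, 0xf4, 0xf4, 0x65, 0x4f]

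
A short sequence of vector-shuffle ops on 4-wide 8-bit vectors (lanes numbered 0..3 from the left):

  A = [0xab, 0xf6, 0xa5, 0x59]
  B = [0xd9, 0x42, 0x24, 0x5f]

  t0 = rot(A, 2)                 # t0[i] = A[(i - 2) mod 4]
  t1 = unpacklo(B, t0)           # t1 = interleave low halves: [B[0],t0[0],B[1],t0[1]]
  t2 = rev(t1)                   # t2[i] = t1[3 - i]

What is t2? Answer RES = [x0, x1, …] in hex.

  t0: a5 59 ab f6
  t1: d9 a5 42 59
  t2: 59 42 a5 d9

RES = [ 0x59  0x42  0xa5  0xd9 ]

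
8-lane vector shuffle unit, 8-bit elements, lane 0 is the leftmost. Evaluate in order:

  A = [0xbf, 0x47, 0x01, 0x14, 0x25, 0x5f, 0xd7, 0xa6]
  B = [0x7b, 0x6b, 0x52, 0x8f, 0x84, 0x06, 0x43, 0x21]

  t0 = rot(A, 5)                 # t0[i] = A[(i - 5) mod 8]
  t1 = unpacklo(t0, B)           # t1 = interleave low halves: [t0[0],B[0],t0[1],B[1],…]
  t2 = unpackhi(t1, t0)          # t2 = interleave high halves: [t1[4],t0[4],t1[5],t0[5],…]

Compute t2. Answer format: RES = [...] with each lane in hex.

RES = [ 0x5f  0xa6  0x52  0xbf  0xd7  0x47  0x8f  0x01 ]

→ t0 |14|25|5f|d7|a6|bf|47|01|
→ t1 |14|7b|25|6b|5f|52|d7|8f|
→ t2 |5f|a6|52|bf|d7|47|8f|01|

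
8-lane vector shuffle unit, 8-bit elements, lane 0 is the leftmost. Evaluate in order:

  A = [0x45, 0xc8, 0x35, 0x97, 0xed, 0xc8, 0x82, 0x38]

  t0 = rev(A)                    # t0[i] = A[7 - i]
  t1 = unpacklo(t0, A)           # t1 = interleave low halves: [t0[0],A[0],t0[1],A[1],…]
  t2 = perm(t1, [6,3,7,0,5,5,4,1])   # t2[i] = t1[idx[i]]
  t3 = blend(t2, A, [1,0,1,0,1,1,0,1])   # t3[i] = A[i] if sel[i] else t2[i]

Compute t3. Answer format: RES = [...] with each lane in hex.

t0 = [0x38, 0x82, 0xc8, 0xed, 0x97, 0x35, 0xc8, 0x45]
t1 = [0x38, 0x45, 0x82, 0xc8, 0xc8, 0x35, 0xed, 0x97]
t2 = [0xed, 0xc8, 0x97, 0x38, 0x35, 0x35, 0xc8, 0x45]
t3 = [0x45, 0xc8, 0x35, 0x38, 0xed, 0xc8, 0xc8, 0x38]

RES = [0x45, 0xc8, 0x35, 0x38, 0xed, 0xc8, 0xc8, 0x38]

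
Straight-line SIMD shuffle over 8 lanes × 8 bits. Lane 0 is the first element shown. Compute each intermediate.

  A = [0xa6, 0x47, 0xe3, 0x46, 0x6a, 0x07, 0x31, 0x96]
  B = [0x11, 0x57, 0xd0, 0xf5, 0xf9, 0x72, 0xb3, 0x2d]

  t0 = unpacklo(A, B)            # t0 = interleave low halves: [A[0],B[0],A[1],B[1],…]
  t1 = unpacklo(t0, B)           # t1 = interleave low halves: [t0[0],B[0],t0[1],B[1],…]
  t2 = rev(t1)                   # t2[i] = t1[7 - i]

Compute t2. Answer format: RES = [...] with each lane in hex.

RES = [ 0xf5  0x57  0xd0  0x47  0x57  0x11  0x11  0xa6 ]

  t0: a6 11 47 57 e3 d0 46 f5
  t1: a6 11 11 57 47 d0 57 f5
  t2: f5 57 d0 47 57 11 11 a6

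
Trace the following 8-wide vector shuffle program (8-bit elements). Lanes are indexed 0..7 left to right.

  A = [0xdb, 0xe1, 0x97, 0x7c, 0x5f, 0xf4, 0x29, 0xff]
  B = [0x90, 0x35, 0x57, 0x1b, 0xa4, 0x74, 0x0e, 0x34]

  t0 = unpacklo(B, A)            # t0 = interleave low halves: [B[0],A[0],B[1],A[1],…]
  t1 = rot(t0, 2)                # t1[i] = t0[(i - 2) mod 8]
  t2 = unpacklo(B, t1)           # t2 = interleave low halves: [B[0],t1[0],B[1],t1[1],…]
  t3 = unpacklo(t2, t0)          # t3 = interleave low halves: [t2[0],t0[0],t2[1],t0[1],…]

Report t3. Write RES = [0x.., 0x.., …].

t0 = [0x90, 0xdb, 0x35, 0xe1, 0x57, 0x97, 0x1b, 0x7c]
t1 = [0x1b, 0x7c, 0x90, 0xdb, 0x35, 0xe1, 0x57, 0x97]
t2 = [0x90, 0x1b, 0x35, 0x7c, 0x57, 0x90, 0x1b, 0xdb]
t3 = [0x90, 0x90, 0x1b, 0xdb, 0x35, 0x35, 0x7c, 0xe1]

RES = [0x90, 0x90, 0x1b, 0xdb, 0x35, 0x35, 0x7c, 0xe1]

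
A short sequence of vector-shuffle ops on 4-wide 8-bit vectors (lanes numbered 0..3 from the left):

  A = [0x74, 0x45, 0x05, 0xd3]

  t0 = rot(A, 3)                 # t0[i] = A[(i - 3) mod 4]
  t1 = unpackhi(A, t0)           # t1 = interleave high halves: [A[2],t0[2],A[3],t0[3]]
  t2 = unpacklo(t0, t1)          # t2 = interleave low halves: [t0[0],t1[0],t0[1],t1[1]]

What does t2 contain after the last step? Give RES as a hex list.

RES = [0x45, 0x05, 0x05, 0xd3]

  t0: 45 05 d3 74
  t1: 05 d3 d3 74
  t2: 45 05 05 d3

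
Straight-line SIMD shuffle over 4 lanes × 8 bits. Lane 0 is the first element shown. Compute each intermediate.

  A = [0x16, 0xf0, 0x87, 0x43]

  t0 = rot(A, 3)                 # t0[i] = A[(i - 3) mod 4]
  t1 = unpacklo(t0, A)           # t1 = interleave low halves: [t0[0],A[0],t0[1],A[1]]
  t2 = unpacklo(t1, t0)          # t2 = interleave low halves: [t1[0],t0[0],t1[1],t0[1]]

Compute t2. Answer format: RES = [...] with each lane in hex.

→ t0 |f0|87|43|16|
→ t1 |f0|16|87|f0|
→ t2 |f0|f0|16|87|

RES = [0xf0, 0xf0, 0x16, 0x87]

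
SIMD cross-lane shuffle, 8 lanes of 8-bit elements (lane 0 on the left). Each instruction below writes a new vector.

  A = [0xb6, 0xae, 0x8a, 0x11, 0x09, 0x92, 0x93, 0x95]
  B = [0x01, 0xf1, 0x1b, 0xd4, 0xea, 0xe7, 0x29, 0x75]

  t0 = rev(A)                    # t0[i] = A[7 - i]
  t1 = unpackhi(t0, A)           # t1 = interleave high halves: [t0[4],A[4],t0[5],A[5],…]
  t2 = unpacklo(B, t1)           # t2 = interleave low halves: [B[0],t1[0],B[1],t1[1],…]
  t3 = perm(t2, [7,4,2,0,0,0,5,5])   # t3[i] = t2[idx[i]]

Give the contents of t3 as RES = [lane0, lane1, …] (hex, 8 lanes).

t0 = [0x95, 0x93, 0x92, 0x09, 0x11, 0x8a, 0xae, 0xb6]
t1 = [0x11, 0x09, 0x8a, 0x92, 0xae, 0x93, 0xb6, 0x95]
t2 = [0x01, 0x11, 0xf1, 0x09, 0x1b, 0x8a, 0xd4, 0x92]
t3 = [0x92, 0x1b, 0xf1, 0x01, 0x01, 0x01, 0x8a, 0x8a]

RES = [ 0x92  0x1b  0xf1  0x01  0x01  0x01  0x8a  0x8a ]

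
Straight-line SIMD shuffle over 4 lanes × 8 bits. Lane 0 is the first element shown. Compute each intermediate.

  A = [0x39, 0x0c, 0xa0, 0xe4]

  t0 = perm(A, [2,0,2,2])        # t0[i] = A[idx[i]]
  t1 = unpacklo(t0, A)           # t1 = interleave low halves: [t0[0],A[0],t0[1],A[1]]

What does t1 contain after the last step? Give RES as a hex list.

RES = [ 0xa0  0x39  0x39  0x0c ]

t0 = [0xa0, 0x39, 0xa0, 0xa0]
t1 = [0xa0, 0x39, 0x39, 0x0c]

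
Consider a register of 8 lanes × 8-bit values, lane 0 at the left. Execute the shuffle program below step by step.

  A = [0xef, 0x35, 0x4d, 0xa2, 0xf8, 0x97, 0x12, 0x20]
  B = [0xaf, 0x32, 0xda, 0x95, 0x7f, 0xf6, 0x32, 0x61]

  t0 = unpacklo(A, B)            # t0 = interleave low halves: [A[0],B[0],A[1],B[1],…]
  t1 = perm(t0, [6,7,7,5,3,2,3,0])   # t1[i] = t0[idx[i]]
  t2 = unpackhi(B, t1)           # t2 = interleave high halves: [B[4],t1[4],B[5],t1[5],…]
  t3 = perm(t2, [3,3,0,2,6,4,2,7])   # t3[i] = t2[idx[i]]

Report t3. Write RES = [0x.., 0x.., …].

  t0: ef af 35 32 4d da a2 95
  t1: a2 95 95 da 32 35 32 ef
  t2: 7f 32 f6 35 32 32 61 ef
  t3: 35 35 7f f6 61 32 f6 ef

RES = [ 0x35  0x35  0x7f  0xf6  0x61  0x32  0xf6  0xef ]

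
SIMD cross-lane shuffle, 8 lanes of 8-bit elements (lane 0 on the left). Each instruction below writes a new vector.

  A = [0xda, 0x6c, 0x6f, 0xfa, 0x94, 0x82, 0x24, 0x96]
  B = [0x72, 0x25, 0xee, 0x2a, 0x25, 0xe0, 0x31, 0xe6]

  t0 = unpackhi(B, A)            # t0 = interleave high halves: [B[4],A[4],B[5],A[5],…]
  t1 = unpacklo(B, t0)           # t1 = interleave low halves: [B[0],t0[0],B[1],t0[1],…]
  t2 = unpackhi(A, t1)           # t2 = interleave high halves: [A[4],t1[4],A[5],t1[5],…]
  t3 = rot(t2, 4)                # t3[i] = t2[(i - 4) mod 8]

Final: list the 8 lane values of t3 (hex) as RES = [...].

RES = [0x24, 0x2a, 0x96, 0x82, 0x94, 0xee, 0x82, 0xe0]

→ t0 |25|94|e0|82|31|24|e6|96|
→ t1 |72|25|25|94|ee|e0|2a|82|
→ t2 |94|ee|82|e0|24|2a|96|82|
→ t3 |24|2a|96|82|94|ee|82|e0|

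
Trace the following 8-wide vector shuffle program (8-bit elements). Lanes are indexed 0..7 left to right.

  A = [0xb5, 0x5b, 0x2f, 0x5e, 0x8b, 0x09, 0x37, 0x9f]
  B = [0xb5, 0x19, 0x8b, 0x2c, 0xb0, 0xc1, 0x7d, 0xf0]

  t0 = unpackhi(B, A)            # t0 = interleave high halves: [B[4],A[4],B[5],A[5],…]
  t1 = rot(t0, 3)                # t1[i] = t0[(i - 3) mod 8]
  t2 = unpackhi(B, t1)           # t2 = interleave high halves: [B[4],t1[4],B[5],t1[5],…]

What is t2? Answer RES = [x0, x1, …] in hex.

t0 = [0xb0, 0x8b, 0xc1, 0x09, 0x7d, 0x37, 0xf0, 0x9f]
t1 = [0x37, 0xf0, 0x9f, 0xb0, 0x8b, 0xc1, 0x09, 0x7d]
t2 = [0xb0, 0x8b, 0xc1, 0xc1, 0x7d, 0x09, 0xf0, 0x7d]

RES = [0xb0, 0x8b, 0xc1, 0xc1, 0x7d, 0x09, 0xf0, 0x7d]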